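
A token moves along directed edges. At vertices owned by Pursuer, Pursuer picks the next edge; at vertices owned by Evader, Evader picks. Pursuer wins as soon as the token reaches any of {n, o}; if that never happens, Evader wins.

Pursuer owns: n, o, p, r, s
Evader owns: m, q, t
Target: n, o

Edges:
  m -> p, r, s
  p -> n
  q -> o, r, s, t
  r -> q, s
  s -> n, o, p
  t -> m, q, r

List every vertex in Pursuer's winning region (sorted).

A0 = {n, o}
A1: add {p, s} — p (Pursuer) has p→n; s (Pursuer) has s→n.
A2: add {r} — r (Pursuer) has r→s.
A3: add {m} — m (Evader): all of {p, r, s} already in.
A4 = A3; e.g. q (Evader) can still go to t. Fixed point.
Pursuer's winning region = {m, n, o, p, r, s}.

m, n, o, p, r, s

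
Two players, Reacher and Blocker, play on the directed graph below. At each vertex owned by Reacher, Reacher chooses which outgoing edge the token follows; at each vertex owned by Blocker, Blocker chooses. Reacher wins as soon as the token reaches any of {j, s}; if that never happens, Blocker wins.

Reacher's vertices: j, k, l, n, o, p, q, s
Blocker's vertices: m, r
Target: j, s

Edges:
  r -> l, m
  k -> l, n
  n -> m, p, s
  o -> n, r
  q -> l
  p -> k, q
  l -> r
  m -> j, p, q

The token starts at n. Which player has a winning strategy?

Reacher

A0 = {j, s}
A1: add {n} — n (Reacher) has n→s.
n ∈ A1, so Reacher can force the target.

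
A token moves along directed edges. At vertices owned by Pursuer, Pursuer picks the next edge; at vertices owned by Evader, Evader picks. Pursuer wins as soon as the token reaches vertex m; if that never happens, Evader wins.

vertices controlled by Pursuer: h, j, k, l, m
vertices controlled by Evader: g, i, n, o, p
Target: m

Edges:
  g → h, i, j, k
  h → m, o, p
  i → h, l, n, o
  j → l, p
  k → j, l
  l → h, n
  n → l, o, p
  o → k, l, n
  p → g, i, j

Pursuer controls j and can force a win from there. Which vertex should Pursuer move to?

A0 = {m}
A1: add {h} — h (Pursuer) has h→m.
A2: add {l} — l (Pursuer) has l→h.
A3: add {j, k} — j (Pursuer) has j→l; k (Pursuer) has k→l.
A4 = A3; e.g. g (Evader) can still go to i. Fixed point.
From j, successor l is in the attractor (rank 2); the other successor p is not.

l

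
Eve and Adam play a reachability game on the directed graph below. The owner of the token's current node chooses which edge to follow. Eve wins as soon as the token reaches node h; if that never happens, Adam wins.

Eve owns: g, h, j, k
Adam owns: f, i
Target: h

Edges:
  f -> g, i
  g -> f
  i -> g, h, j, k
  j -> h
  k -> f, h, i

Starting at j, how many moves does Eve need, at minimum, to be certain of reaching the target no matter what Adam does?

A0 = {h}
A1: add {j, k} — j (Eve) has j→h; k (Eve) has k→h.
A2 = A1; e.g. f (Adam) can still go to g. Fixed point.
j enters the attractor at level 1, so Eve can force the target in 1 move from there.

1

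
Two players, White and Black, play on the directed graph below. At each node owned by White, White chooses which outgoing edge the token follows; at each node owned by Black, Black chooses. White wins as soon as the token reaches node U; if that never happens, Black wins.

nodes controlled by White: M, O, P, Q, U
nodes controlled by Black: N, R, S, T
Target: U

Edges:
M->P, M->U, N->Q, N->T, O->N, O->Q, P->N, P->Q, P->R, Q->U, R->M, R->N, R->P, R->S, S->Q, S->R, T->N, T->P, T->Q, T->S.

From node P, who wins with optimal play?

A0 = {U}
A1: add {M, Q} — M (White) has M→U; Q (White) has Q→U.
A2: add {O, P} — O (White) has O→Q; P (White) has P→Q.
A3 = A2; e.g. N (Black) can still go to T. Fixed point.
P ∈ A2, so White can force the target.

White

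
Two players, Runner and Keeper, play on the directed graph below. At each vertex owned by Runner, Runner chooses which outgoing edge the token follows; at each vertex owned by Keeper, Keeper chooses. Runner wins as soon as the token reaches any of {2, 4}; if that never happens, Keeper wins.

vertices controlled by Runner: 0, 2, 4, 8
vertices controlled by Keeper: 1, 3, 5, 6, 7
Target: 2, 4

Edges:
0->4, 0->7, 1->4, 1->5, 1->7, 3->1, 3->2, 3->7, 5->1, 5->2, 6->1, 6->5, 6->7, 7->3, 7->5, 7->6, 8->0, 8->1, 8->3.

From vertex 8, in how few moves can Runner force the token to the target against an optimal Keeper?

2

A0 = {2, 4}
A1: add {0} — 0 (Runner) has 0→4.
A2: add {8} — 8 (Runner) has 8→0.
A3 = A2; e.g. 1 (Keeper) can still go to 5. Fixed point.
8 enters the attractor at level 2, so Runner can force the target in 2 moves from there.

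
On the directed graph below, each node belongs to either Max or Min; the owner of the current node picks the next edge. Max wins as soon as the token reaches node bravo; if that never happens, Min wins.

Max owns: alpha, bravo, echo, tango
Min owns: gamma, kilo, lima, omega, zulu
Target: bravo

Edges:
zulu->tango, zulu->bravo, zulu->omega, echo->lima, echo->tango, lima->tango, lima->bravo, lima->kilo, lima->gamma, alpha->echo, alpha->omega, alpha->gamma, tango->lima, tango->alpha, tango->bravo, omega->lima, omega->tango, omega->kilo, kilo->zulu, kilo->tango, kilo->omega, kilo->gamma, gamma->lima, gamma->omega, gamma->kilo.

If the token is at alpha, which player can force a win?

Max

A0 = {bravo}
A1: add {tango} — tango (Max) has tango→bravo.
A2: add {echo} — echo (Max) has echo→tango.
A3: add {alpha} — alpha (Max) has alpha→echo.
A4 = A3; e.g. zulu (Min) can still go to omega. Fixed point.
alpha ∈ A3, so Max can force the target.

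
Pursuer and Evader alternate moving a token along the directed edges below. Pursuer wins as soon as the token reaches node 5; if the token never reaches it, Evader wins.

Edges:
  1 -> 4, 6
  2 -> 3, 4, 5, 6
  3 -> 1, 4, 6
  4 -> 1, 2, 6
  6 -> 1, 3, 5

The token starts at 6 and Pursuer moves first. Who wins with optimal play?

Pursuer

Track states (vertex, player-to-move).
A0 = {(5,Pursuer), (5,Evader)}
A1: add {(2,Pursuer), (6,Pursuer)}.
(6,Pursuer) ∈ A1 ⇒ Pursuer forces the target.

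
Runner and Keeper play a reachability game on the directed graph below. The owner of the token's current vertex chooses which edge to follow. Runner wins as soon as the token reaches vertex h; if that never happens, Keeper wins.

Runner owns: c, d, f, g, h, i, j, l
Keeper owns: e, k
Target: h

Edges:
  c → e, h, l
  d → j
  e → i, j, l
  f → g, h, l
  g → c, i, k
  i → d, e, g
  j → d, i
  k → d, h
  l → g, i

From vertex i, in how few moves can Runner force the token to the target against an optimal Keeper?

A0 = {h}
A1: add {c, f} — c (Runner) has c→h; f (Runner) has f→h.
A2: add {g} — g (Runner) has g→c.
A3: add {i, l} — i (Runner) has i→g; l (Runner) has l→g.
i enters the attractor at level 3, so Runner can force the target in 3 moves from there.

3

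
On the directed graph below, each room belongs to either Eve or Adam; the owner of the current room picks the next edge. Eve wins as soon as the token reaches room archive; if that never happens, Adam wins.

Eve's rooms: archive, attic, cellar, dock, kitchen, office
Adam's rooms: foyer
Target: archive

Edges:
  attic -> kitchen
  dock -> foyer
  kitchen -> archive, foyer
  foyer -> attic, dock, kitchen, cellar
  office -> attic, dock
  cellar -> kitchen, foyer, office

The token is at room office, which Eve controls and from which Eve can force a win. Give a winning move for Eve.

attic

A0 = {archive}
A1: add {kitchen} — kitchen (Eve) has kitchen→archive.
A2: add {attic, cellar} — attic (Eve) has attic→kitchen; cellar (Eve) has cellar→kitchen.
A3: add {office} — office (Eve) has office→attic.
A4 = A3; e.g. dock (Eve) has no edge into A3. Fixed point.
From office, successor attic is in the attractor (rank 2); the other successor dock is not.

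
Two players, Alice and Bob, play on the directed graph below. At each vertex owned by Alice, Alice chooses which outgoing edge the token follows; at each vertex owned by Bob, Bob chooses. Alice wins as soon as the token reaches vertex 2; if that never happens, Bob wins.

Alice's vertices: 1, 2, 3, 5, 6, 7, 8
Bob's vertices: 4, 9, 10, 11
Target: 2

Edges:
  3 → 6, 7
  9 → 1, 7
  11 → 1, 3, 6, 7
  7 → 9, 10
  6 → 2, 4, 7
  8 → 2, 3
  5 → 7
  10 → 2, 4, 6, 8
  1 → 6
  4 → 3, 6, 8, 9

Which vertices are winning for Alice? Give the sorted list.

A0 = {2}
A1: add {6, 8} — 6 (Alice) has 6→2; 8 (Alice) has 8→2.
A2: add {1, 3} — 1 (Alice) has 1→6; 3 (Alice) has 3→6.
A3 = A2; e.g. 4 (Bob) can still go to 9. Fixed point.
Alice's winning region = {1, 2, 3, 6, 8}.

1, 2, 3, 6, 8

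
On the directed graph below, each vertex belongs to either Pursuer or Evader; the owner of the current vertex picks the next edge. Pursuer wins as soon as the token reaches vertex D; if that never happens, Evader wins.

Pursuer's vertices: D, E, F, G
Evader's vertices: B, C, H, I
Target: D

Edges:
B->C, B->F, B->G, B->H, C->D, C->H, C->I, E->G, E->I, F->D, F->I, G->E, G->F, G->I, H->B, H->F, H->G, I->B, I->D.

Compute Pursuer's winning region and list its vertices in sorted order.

A0 = {D}
A1: add {F} — F (Pursuer) has F→D.
A2: add {G} — G (Pursuer) has G→F.
A3: add {E} — E (Pursuer) has E→G.
A4 = A3; e.g. B (Evader) can still go to C. Fixed point.
Pursuer's winning region = {D, E, F, G}.

D, E, F, G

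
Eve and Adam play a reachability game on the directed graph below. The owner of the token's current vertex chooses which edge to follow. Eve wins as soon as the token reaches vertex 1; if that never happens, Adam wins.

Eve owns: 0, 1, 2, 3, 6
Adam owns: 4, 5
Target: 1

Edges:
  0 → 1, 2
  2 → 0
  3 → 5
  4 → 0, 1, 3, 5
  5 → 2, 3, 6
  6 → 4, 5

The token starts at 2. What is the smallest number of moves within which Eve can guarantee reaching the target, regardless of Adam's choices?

2

A0 = {1}
A1: add {0} — 0 (Eve) has 0→1.
A2: add {2} — 2 (Eve) has 2→0.
A3 = A2; e.g. 3 (Eve) has no edge into A2. Fixed point.
2 enters the attractor at level 2, so Eve can force the target in 2 moves from there.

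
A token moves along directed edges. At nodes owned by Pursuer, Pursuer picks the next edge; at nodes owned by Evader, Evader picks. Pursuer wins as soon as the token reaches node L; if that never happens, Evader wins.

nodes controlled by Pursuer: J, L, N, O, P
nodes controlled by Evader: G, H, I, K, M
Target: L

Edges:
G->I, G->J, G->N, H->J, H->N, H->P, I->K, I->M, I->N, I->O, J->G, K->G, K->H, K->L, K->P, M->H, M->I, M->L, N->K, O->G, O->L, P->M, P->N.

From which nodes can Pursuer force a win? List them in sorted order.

A0 = {L}
A1: add {O} — O (Pursuer) has O→L.
A2 = A1; e.g. G (Evader) can still go to I. Fixed point.
Pursuer's winning region = {L, O}.

L, O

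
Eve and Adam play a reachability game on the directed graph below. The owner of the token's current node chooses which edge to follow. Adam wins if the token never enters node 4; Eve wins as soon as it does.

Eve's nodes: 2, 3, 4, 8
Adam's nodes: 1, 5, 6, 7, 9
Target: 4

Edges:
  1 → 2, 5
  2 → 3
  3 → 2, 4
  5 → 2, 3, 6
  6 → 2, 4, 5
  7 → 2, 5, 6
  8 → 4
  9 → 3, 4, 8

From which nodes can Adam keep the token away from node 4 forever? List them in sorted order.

A0 = {4}
A1: add {3, 8} — 3 (Eve) has 3→4; 8 (Eve) has 8→4.
A2: add {2, 9} — 2 (Eve) has 2→3; 9 (Adam): all of {3, 4, 8} already in.
A3 = A2; e.g. 1 (Adam) can still go to 5. Fixed point.
Eve's attractor = {2, 3, 4, 8, 9}; Adam avoids the target exactly from the complement.

1, 5, 6, 7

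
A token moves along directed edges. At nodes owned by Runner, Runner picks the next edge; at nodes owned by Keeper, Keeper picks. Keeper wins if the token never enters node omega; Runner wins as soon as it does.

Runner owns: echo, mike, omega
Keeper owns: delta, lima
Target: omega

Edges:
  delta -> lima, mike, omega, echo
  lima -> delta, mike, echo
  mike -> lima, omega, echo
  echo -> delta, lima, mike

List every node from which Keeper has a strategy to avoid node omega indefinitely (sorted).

delta, lima

A0 = {omega}
A1: add {mike} — mike (Runner) has mike→omega.
A2: add {echo} — echo (Runner) has echo→mike.
A3 = A2; e.g. delta (Keeper) can still go to lima. Fixed point.
Runner's attractor = {echo, mike, omega}; Keeper avoids the target exactly from the complement.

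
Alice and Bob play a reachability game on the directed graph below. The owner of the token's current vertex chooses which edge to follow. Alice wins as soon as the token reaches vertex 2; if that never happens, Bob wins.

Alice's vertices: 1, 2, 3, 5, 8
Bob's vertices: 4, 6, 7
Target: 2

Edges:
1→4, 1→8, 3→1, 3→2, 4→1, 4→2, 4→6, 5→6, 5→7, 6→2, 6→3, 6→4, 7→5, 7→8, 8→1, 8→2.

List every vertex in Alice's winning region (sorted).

1, 2, 3, 8

A0 = {2}
A1: add {3, 8} — 3 (Alice) has 3→2; 8 (Alice) has 8→2.
A2: add {1} — 1 (Alice) has 1→8.
A3 = A2; e.g. 4 (Bob) can still go to 6. Fixed point.
Alice's winning region = {1, 2, 3, 8}.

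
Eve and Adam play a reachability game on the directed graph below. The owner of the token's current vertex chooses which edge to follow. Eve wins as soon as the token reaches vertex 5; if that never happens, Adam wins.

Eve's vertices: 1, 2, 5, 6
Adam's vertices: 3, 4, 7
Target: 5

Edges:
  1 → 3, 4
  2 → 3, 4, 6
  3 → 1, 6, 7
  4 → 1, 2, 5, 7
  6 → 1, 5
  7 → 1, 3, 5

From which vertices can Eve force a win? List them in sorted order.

2, 5, 6

A0 = {5}
A1: add {6} — 6 (Eve) has 6→5.
A2: add {2} — 2 (Eve) has 2→6.
A3 = A2; e.g. 1 (Eve) has no edge into A2. Fixed point.
Eve's winning region = {2, 5, 6}.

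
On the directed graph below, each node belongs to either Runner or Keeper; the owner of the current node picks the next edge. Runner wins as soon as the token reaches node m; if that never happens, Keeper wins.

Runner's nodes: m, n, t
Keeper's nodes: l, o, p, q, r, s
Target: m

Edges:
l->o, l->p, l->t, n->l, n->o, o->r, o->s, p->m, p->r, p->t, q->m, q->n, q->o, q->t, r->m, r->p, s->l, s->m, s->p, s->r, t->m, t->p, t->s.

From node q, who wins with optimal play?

Keeper

A0 = {m}
A1: add {t} — t (Runner) has t→m.
A2 = A1; e.g. l (Keeper) can still go to o. Fixed point.
q never enters the attractor, so Keeper can avoid the target forever.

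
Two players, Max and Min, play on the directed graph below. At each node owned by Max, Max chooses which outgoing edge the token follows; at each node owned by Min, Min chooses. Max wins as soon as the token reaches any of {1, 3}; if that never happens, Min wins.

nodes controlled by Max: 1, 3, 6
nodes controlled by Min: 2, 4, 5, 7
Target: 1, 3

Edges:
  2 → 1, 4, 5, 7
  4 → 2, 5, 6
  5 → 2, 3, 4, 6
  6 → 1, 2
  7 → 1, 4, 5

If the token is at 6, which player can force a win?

Max

A0 = {1, 3}
A1: add {6} — 6 (Max) has 6→1.
A2 = A1; e.g. 2 (Min) can still go to 4. Fixed point.
6 ∈ A1, so Max can force the target.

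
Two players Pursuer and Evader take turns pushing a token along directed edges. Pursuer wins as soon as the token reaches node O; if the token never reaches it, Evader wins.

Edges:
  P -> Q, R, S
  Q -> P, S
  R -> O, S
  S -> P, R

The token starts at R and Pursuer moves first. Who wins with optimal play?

Pursuer

Track states (vertex, player-to-move).
A0 = {(O,Pursuer), (O,Evader)}
A1: add {(R,Pursuer)}.
(R,Pursuer) ∈ A1 ⇒ Pursuer forces the target.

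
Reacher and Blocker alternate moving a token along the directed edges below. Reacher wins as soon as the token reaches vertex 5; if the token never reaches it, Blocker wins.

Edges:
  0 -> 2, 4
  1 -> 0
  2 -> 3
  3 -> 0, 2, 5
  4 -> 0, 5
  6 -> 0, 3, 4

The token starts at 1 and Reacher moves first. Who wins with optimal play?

Blocker

Track states (vertex, player-to-move).
A0 = {(5,Reacher), (5,Blocker)}
A1: add {(3,Reacher), (4,Reacher)}.
A2: add {(2,Blocker)}.
A3: add {(0,Reacher)}.
A4: add {(1,Blocker), (4,Blocker), (6,Blocker)}.
A5: add {(6,Reacher)}.
A6 = A5; e.g. (0,Blocker) stays out. (1,Reacher) never enters ⇒ Blocker avoids the target.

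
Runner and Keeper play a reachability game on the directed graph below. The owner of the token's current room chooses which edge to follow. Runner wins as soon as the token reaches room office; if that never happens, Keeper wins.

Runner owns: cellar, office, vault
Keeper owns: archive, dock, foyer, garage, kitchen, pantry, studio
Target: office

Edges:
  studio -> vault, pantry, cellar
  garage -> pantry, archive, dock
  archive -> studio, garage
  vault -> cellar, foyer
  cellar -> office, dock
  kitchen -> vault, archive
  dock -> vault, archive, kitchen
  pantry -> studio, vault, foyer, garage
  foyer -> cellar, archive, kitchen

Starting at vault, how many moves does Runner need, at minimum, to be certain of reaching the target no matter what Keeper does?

A0 = {office}
A1: add {cellar} — cellar (Runner) has cellar→office.
A2: add {vault} — vault (Runner) has vault→cellar.
A3 = A2; e.g. studio (Keeper) can still go to pantry. Fixed point.
vault enters the attractor at level 2, so Runner can force the target in 2 moves from there.

2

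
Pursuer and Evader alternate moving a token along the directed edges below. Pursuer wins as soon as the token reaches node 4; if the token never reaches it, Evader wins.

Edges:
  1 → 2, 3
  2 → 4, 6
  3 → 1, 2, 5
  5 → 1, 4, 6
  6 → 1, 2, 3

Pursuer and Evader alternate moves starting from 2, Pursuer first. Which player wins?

Track states (vertex, player-to-move).
A0 = {(4,Pursuer), (4,Evader)}
A1: add {(2,Pursuer), (5,Pursuer)}.
(2,Pursuer) ∈ A1 ⇒ Pursuer forces the target.

Pursuer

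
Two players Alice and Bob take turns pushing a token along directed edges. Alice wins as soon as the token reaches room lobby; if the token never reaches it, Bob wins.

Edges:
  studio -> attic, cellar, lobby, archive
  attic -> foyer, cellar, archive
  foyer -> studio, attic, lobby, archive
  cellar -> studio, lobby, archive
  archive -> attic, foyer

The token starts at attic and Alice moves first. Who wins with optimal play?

Track states (vertex, player-to-move).
A0 = {(lobby,Alice), (lobby,Bob)}
A1: add {(studio,Alice), (foyer,Alice), (cellar,Alice)}.
A2 = A1; e.g. (studio,Bob) stays out. (attic,Alice) never enters ⇒ Bob avoids the target.

Bob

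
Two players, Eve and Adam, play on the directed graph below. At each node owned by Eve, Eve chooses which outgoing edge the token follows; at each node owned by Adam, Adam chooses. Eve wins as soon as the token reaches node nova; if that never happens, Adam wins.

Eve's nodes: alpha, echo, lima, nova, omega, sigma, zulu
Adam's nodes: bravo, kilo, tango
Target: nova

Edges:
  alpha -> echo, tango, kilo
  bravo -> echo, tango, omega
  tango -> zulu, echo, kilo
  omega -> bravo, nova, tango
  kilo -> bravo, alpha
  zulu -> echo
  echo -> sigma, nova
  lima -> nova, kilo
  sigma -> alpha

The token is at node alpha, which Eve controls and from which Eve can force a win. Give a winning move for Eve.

echo

A0 = {nova}
A1: add {echo, lima, omega} — echo (Eve) has echo→nova; omega (Eve) has omega→nova; lima (Eve) has lima→nova.
A2: add {alpha, zulu} — zulu (Eve) has zulu→echo; alpha (Eve) has alpha→echo.
A3: add {sigma} — sigma (Eve) has sigma→alpha.
A4 = A3; e.g. bravo (Adam) can still go to tango. Fixed point.
From alpha, successor echo is in the attractor (rank 1); the other successors kilo, tango are not.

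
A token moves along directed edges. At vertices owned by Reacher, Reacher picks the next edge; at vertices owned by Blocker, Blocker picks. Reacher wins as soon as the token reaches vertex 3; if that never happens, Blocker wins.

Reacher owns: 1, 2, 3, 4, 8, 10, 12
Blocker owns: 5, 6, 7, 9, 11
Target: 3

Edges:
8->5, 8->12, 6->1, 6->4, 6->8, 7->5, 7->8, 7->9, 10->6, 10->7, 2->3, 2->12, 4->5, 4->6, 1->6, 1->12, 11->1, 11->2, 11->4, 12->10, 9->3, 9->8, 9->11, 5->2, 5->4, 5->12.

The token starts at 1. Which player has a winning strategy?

Blocker

A0 = {3}
A1: add {2} — 2 (Reacher) has 2→3.
A2 = A1; e.g. 1 (Reacher) has no edge into A1. Fixed point.
1 never enters the attractor, so Blocker can avoid the target forever.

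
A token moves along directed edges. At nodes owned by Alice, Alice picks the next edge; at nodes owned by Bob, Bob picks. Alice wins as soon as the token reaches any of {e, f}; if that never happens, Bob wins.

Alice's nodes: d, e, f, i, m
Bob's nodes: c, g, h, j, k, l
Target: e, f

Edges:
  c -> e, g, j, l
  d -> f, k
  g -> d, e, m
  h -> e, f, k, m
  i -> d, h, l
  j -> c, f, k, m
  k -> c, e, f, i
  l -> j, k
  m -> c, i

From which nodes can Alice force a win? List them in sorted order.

d, e, f, g, i, m

A0 = {e, f}
A1: add {d} — d (Alice) has d→f.
A2: add {i} — i (Alice) has i→d.
A3: add {m} — m (Alice) has m→i.
A4: add {g} — g (Bob): all of {d, e, m} already in.
A5 = A4; e.g. c (Bob) can still go to j. Fixed point.
Alice's winning region = {d, e, f, g, i, m}.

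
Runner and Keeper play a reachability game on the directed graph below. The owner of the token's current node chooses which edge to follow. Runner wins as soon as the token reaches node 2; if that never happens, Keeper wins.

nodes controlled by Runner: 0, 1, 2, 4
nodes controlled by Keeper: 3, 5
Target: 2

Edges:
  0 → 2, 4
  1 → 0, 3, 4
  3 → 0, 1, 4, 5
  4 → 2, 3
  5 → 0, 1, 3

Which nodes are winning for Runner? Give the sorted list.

A0 = {2}
A1: add {0, 4} — 0 (Runner) has 0→2; 4 (Runner) has 4→2.
A2: add {1} — 1 (Runner) has 1→0.
A3 = A2; e.g. 3 (Keeper) can still go to 5. Fixed point.
Runner's winning region = {0, 1, 2, 4}.

0, 1, 2, 4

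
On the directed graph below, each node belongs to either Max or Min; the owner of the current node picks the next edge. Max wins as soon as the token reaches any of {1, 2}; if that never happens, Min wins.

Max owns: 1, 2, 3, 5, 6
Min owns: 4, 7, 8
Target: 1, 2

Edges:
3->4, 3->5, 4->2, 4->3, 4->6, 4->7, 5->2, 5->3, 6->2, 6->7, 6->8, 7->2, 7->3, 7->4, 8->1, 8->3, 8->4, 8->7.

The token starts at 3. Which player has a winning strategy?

A0 = {1, 2}
A1: add {5, 6} — 5 (Max) has 5→2; 6 (Max) has 6→2.
A2: add {3} — 3 (Max) has 3→5.
A3 = A2; e.g. 4 (Min) can still go to 7. Fixed point.
3 ∈ A2, so Max can force the target.

Max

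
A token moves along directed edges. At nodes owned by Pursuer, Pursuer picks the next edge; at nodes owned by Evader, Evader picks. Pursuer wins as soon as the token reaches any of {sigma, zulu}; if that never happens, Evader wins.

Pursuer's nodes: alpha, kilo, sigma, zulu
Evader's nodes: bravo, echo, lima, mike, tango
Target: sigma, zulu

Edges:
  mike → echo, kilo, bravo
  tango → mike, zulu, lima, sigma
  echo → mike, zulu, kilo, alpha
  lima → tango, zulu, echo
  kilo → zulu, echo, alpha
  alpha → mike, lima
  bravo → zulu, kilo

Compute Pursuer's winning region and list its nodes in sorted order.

bravo, kilo, sigma, zulu

A0 = {sigma, zulu}
A1: add {kilo} — kilo (Pursuer) has kilo→zulu.
A2: add {bravo} — bravo (Evader): all of {zulu, kilo} already in.
A3 = A2; e.g. mike (Evader) can still go to echo. Fixed point.
Pursuer's winning region = {bravo, kilo, sigma, zulu}.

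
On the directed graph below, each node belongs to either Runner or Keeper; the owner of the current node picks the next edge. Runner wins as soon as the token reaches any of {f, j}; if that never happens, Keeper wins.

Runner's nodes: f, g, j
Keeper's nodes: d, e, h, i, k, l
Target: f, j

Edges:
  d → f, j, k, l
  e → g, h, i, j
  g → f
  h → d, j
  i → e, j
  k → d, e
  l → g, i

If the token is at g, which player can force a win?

A0 = {f, j}
A1: add {g} — g (Runner) has g→f.
A2 = A1; e.g. d (Keeper) can still go to k. Fixed point.
g ∈ A1, so Runner can force the target.

Runner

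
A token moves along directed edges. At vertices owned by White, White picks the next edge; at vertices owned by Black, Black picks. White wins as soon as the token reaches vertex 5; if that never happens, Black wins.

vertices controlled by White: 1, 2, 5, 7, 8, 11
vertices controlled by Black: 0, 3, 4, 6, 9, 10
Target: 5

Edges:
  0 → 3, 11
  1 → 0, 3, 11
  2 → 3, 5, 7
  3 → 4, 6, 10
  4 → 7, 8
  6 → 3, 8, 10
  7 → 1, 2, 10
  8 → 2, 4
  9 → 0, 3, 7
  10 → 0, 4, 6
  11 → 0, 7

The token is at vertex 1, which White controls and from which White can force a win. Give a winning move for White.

11

A0 = {5}
A1: add {2} — 2 (White) has 2→5.
A2: add {7, 8} — 7 (White) has 7→2; 8 (White) has 8→2.
A3: add {4, 11} — 4 (Black): all of {7, 8} already in; 11 (White) has 11→7.
A4: add {1} — 1 (White) has 1→11.
A5 = A4; e.g. 0 (Black) can still go to 3. Fixed point.
From 1, successor 11 is in the attractor (rank 3); the other successors 0, 3 are not.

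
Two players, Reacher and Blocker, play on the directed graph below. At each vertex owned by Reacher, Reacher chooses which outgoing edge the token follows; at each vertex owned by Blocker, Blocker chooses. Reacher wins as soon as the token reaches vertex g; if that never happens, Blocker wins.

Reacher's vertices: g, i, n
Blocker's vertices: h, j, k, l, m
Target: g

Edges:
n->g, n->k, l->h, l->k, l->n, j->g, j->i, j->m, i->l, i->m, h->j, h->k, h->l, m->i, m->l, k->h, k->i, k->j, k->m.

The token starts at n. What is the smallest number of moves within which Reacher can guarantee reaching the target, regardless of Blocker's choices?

A0 = {g}
A1: add {n} — n (Reacher) has n→g.
A2 = A1; e.g. h (Blocker) can still go to j. Fixed point.
n enters the attractor at level 1, so Reacher can force the target in 1 move from there.

1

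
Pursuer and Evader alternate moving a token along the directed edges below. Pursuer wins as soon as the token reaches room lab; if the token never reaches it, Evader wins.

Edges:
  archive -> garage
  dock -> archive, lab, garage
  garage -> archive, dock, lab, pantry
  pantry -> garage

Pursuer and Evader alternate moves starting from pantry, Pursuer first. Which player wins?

Evader

Track states (vertex, player-to-move).
A0 = {(lab,Pursuer), (lab,Evader)}
A1: add {(dock,Pursuer), (garage,Pursuer)}.
A2: add {(archive,Evader), (pantry,Evader)}.
A3 = A2; e.g. (archive,Pursuer) stays out. (pantry,Pursuer) never enters ⇒ Evader avoids the target.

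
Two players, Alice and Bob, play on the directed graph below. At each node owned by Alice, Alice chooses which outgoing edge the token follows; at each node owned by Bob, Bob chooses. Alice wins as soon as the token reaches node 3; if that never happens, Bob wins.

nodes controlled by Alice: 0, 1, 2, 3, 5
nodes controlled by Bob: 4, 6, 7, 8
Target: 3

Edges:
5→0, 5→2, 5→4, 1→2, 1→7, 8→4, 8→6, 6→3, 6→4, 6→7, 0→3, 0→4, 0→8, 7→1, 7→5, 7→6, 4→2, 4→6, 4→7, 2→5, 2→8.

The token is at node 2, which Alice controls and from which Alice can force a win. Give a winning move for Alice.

A0 = {3}
A1: add {0} — 0 (Alice) has 0→3.
A2: add {5} — 5 (Alice) has 5→0.
A3: add {2} — 2 (Alice) has 2→5.
A4: add {1} — 1 (Alice) has 1→2.
A5 = A4; e.g. 4 (Bob) can still go to 6. Fixed point.
From 2, successor 5 is in the attractor (rank 2); the other successor 8 is not.

5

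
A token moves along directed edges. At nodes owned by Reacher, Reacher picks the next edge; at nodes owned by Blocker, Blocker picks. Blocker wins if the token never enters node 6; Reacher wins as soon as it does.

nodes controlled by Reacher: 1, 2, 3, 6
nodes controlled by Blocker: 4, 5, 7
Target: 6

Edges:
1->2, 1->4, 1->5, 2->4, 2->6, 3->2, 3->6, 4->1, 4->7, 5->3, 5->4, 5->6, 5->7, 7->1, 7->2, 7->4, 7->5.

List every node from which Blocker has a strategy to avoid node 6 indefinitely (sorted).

A0 = {6}
A1: add {2, 3} — 2 (Reacher) has 2→6; 3 (Reacher) has 3→6.
A2: add {1} — 1 (Reacher) has 1→2.
A3 = A2; e.g. 4 (Blocker) can still go to 7. Fixed point.
Reacher's attractor = {1, 2, 3, 6}; Blocker avoids the target exactly from the complement.

4, 5, 7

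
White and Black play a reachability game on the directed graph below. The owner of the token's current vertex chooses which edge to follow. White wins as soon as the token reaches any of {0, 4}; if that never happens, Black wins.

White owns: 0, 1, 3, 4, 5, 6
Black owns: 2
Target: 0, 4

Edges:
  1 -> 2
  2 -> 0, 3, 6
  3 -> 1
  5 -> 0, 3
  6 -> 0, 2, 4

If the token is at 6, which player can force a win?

A0 = {0, 4}
A1: add {5, 6} — 5 (White) has 5→0; 6 (White) has 6→0.
A2 = A1; e.g. 1 (White) has no edge into A1. Fixed point.
6 ∈ A1, so White can force the target.

White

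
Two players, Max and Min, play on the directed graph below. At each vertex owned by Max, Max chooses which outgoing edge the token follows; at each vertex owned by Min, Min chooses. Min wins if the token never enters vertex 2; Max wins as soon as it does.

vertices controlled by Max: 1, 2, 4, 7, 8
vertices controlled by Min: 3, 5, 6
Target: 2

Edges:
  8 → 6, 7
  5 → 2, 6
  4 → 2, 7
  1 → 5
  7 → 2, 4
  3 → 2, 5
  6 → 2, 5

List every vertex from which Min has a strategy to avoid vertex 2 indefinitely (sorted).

1, 3, 5, 6

A0 = {2}
A1: add {4, 7} — 4 (Max) has 4→2; 7 (Max) has 7→2.
A2: add {8} — 8 (Max) has 8→7.
A3 = A2; e.g. 1 (Max) has no edge into A2. Fixed point.
Max's attractor = {2, 4, 7, 8}; Min avoids the target exactly from the complement.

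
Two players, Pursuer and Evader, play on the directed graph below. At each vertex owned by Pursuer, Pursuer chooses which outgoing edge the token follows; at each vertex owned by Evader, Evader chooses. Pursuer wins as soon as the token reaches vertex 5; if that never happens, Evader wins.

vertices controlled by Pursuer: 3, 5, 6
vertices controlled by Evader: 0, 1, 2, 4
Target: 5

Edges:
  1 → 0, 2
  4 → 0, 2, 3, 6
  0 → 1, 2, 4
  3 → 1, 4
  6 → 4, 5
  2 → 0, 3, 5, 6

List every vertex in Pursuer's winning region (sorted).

5, 6

A0 = {5}
A1: add {6} — 6 (Pursuer) has 6→5.
A2 = A1; e.g. 0 (Evader) can still go to 1. Fixed point.
Pursuer's winning region = {5, 6}.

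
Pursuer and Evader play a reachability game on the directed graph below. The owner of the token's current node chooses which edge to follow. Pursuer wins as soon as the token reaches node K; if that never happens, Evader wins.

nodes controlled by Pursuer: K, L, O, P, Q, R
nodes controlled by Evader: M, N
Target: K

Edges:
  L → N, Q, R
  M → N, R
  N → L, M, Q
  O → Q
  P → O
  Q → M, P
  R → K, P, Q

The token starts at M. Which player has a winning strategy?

Evader

A0 = {K}
A1: add {R} — R (Pursuer) has R→K.
A2: add {L} — L (Pursuer) has L→R.
A3 = A2; e.g. M (Evader) can still go to N. Fixed point.
M never enters the attractor, so Evader can avoid the target forever.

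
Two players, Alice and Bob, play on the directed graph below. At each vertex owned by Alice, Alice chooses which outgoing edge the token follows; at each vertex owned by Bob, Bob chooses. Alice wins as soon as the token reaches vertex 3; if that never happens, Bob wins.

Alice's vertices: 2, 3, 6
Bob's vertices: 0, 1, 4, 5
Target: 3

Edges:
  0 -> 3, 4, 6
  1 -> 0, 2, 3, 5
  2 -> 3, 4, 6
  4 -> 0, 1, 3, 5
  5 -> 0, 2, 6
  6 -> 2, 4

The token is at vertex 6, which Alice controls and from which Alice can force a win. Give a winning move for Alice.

A0 = {3}
A1: add {2} — 2 (Alice) has 2→3.
A2: add {6} — 6 (Alice) has 6→2.
A3 = A2; e.g. 0 (Bob) can still go to 4. Fixed point.
From 6, successor 2 is in the attractor (rank 1); the other successor 4 is not.

2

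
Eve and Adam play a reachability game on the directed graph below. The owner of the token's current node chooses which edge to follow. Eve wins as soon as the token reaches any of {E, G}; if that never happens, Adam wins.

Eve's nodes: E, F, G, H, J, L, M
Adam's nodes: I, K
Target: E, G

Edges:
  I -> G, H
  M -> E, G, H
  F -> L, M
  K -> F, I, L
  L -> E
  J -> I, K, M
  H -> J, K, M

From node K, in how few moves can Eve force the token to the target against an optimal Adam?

A0 = {E, G}
A1: add {L, M} — L (Eve) has L→E; M (Eve) has M→E.
A2: add {F, H, J} — F (Eve) has F→L; H (Eve) has H→M; J (Eve) has J→M.
A3: add {I} — I (Adam): all of {G, H} already in.
A4: add {K} — K (Adam): all of {F, I, L} already in.
A4 = all vertices. Fixed point.
K enters the attractor at level 4, so Eve can force the target in 4 moves from there.

4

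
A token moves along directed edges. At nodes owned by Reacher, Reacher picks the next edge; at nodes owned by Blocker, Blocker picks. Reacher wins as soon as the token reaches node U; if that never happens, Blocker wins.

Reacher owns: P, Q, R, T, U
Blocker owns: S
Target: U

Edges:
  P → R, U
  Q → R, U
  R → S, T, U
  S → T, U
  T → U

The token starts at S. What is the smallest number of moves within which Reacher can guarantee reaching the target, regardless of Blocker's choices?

A0 = {U}
A1: add {P, Q, R, T} — P (Reacher) has P→U; Q (Reacher) has Q→U; R (Reacher) has R→U; T (Reacher) has T→U.
A2: add {S} — S (Blocker): all of {T, U} already in.
A2 = all vertices. Fixed point.
S enters the attractor at level 2, so Reacher can force the target in 2 moves from there.

2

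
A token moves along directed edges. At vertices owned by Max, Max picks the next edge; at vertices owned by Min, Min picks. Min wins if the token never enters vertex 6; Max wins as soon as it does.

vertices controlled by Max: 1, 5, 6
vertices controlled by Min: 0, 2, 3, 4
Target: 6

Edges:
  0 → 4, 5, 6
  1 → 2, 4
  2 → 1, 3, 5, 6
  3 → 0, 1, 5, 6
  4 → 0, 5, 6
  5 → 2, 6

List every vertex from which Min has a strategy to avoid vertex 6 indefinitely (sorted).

0, 1, 2, 3, 4

A0 = {6}
A1: add {5} — 5 (Max) has 5→6.
A2 = A1; e.g. 0 (Min) can still go to 4. Fixed point.
Max's attractor = {5, 6}; Min avoids the target exactly from the complement.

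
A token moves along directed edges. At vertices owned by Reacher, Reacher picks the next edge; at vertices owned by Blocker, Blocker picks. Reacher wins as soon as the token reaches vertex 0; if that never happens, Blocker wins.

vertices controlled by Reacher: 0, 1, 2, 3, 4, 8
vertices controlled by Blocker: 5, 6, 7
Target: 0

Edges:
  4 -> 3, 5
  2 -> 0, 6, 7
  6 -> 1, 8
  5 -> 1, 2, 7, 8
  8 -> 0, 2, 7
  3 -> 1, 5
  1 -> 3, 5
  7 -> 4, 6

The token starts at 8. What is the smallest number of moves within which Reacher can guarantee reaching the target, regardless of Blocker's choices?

A0 = {0}
A1: add {2, 8} — 2 (Reacher) has 2→0; 8 (Reacher) has 8→0.
A2 = A1; e.g. 1 (Reacher) has no edge into A1. Fixed point.
8 enters the attractor at level 1, so Reacher can force the target in 1 move from there.

1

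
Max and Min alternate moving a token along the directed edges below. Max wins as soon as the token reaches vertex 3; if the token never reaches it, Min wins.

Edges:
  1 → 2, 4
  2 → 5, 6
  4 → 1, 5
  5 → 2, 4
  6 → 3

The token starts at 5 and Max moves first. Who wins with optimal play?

Min

Track states (vertex, player-to-move).
A0 = {(3,Max), (3,Min)}
A1: add {(6,Max), (6,Min)}.
A2: add {(2,Max)}.
A3 = A2; e.g. (1,Max) stays out. (5,Max) never enters ⇒ Min avoids the target.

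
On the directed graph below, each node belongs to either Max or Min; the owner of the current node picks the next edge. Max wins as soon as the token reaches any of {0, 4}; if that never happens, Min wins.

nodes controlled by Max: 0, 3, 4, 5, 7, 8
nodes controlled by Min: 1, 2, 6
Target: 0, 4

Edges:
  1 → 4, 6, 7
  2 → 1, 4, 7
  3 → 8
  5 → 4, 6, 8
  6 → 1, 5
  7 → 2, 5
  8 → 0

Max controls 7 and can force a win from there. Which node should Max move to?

5

A0 = {0, 4}
A1: add {5, 8} — 5 (Max) has 5→4; 8 (Max) has 8→0.
A2: add {3, 7} — 3 (Max) has 3→8; 7 (Max) has 7→5.
A3 = A2; e.g. 1 (Min) can still go to 6. Fixed point.
From 7, successor 5 is in the attractor (rank 1); the other successor 2 is not.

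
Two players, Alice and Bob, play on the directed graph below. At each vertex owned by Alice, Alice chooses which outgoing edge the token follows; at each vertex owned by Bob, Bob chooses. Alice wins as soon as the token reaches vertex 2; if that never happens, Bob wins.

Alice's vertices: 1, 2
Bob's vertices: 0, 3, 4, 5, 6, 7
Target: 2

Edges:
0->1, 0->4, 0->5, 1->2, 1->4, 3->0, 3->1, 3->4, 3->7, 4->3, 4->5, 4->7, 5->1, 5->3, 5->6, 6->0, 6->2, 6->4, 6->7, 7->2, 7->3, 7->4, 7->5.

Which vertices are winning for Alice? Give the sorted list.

1, 2

A0 = {2}
A1: add {1} — 1 (Alice) has 1→2.
A2 = A1; e.g. 0 (Bob) can still go to 4. Fixed point.
Alice's winning region = {1, 2}.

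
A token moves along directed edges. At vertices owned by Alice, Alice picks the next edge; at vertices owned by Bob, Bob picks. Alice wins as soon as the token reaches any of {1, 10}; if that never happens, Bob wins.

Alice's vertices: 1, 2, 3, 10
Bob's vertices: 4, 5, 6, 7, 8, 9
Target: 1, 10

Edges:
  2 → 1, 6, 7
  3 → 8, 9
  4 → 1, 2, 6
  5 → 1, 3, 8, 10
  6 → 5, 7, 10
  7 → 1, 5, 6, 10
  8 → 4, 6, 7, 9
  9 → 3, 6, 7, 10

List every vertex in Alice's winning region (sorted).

1, 2, 10

A0 = {1, 10}
A1: add {2} — 2 (Alice) has 2→1.
A2 = A1; e.g. 3 (Alice) has no edge into A1. Fixed point.
Alice's winning region = {1, 2, 10}.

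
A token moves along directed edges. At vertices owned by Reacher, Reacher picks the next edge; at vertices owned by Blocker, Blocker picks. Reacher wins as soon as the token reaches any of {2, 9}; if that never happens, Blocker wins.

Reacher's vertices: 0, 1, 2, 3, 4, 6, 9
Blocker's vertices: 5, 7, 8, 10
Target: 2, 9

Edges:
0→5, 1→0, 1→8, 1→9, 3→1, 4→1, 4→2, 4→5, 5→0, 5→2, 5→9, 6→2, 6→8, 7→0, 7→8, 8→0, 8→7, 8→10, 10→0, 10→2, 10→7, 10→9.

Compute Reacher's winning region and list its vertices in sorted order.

A0 = {2, 9}
A1: add {1, 4, 6} — 1 (Reacher) has 1→9; 4 (Reacher) has 4→2; 6 (Reacher) has 6→2.
A2: add {3} — 3 (Reacher) has 3→1.
A3 = A2; e.g. 0 (Reacher) has no edge into A2. Fixed point.
Reacher's winning region = {1, 2, 3, 4, 6, 9}.

1, 2, 3, 4, 6, 9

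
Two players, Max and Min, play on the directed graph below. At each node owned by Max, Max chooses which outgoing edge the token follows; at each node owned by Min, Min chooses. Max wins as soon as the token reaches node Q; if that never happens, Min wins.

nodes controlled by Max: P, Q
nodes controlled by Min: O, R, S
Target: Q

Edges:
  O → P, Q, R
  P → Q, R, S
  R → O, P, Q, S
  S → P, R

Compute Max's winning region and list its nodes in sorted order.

A0 = {Q}
A1: add {P} — P (Max) has P→Q.
A2 = A1; e.g. O (Min) can still go to R. Fixed point.
Max's winning region = {P, Q}.

P, Q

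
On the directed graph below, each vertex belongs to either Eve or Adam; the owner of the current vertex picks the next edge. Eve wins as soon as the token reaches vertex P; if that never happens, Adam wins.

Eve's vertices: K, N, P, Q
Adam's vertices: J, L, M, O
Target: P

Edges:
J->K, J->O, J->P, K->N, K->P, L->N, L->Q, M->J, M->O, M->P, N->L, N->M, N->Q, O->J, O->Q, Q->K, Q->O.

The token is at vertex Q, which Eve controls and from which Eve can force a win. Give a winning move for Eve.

A0 = {P}
A1: add {K} — K (Eve) has K→P.
A2: add {Q} — Q (Eve) has Q→K.
A3: add {N} — N (Eve) has N→Q.
A4: add {L} — L (Adam): all of {N, Q} already in.
A5 = A4; e.g. J (Adam) can still go to O. Fixed point.
From Q, successor K is in the attractor (rank 1); the other successor O is not.

K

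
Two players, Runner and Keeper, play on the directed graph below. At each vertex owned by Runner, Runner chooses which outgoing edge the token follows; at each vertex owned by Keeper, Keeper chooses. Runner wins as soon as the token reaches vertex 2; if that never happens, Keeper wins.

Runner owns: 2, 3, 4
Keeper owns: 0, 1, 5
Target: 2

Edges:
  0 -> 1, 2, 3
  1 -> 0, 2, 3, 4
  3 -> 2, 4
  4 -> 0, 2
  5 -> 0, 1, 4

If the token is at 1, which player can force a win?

Keeper

A0 = {2}
A1: add {3, 4} — 3 (Runner) has 3→2; 4 (Runner) has 4→2.
A2 = A1; e.g. 0 (Keeper) can still go to 1. Fixed point.
1 never enters the attractor, so Keeper can avoid the target forever.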